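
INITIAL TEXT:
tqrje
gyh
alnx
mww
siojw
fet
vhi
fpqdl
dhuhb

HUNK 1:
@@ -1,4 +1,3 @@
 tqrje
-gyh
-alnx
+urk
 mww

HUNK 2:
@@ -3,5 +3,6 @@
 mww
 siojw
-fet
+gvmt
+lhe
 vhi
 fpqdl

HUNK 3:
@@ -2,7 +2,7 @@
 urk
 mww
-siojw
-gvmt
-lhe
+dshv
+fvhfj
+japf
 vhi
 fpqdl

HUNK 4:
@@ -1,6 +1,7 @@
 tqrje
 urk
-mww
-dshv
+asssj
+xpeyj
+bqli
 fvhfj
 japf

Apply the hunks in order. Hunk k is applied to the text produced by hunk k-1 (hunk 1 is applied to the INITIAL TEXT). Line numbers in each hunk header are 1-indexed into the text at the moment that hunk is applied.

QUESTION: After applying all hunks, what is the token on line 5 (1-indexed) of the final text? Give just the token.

Answer: bqli

Derivation:
Hunk 1: at line 1 remove [gyh,alnx] add [urk] -> 8 lines: tqrje urk mww siojw fet vhi fpqdl dhuhb
Hunk 2: at line 3 remove [fet] add [gvmt,lhe] -> 9 lines: tqrje urk mww siojw gvmt lhe vhi fpqdl dhuhb
Hunk 3: at line 2 remove [siojw,gvmt,lhe] add [dshv,fvhfj,japf] -> 9 lines: tqrje urk mww dshv fvhfj japf vhi fpqdl dhuhb
Hunk 4: at line 1 remove [mww,dshv] add [asssj,xpeyj,bqli] -> 10 lines: tqrje urk asssj xpeyj bqli fvhfj japf vhi fpqdl dhuhb
Final line 5: bqli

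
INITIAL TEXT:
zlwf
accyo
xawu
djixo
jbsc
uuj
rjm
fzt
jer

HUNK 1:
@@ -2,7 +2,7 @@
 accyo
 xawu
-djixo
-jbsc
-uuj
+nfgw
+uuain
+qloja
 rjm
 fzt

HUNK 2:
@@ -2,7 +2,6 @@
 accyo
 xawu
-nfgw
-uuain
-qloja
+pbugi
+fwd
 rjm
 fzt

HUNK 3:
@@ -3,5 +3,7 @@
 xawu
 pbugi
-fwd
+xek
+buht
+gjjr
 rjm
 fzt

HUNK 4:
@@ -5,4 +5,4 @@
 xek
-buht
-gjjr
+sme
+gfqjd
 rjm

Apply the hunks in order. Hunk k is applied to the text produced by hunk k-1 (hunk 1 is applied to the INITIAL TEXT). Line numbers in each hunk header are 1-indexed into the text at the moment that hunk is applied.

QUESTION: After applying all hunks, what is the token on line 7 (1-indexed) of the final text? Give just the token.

Hunk 1: at line 2 remove [djixo,jbsc,uuj] add [nfgw,uuain,qloja] -> 9 lines: zlwf accyo xawu nfgw uuain qloja rjm fzt jer
Hunk 2: at line 2 remove [nfgw,uuain,qloja] add [pbugi,fwd] -> 8 lines: zlwf accyo xawu pbugi fwd rjm fzt jer
Hunk 3: at line 3 remove [fwd] add [xek,buht,gjjr] -> 10 lines: zlwf accyo xawu pbugi xek buht gjjr rjm fzt jer
Hunk 4: at line 5 remove [buht,gjjr] add [sme,gfqjd] -> 10 lines: zlwf accyo xawu pbugi xek sme gfqjd rjm fzt jer
Final line 7: gfqjd

Answer: gfqjd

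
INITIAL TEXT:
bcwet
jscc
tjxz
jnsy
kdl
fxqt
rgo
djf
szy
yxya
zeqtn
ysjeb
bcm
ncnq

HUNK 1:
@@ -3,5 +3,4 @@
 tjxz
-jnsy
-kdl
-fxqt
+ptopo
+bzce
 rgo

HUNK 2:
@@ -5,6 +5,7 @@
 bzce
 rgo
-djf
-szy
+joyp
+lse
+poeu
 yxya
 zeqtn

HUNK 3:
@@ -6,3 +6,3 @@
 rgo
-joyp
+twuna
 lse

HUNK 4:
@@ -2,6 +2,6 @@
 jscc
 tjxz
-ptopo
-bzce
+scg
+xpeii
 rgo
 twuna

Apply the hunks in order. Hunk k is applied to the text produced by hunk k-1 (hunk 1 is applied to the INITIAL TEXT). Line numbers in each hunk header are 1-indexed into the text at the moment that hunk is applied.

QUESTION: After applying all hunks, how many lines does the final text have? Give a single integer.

Answer: 14

Derivation:
Hunk 1: at line 3 remove [jnsy,kdl,fxqt] add [ptopo,bzce] -> 13 lines: bcwet jscc tjxz ptopo bzce rgo djf szy yxya zeqtn ysjeb bcm ncnq
Hunk 2: at line 5 remove [djf,szy] add [joyp,lse,poeu] -> 14 lines: bcwet jscc tjxz ptopo bzce rgo joyp lse poeu yxya zeqtn ysjeb bcm ncnq
Hunk 3: at line 6 remove [joyp] add [twuna] -> 14 lines: bcwet jscc tjxz ptopo bzce rgo twuna lse poeu yxya zeqtn ysjeb bcm ncnq
Hunk 4: at line 2 remove [ptopo,bzce] add [scg,xpeii] -> 14 lines: bcwet jscc tjxz scg xpeii rgo twuna lse poeu yxya zeqtn ysjeb bcm ncnq
Final line count: 14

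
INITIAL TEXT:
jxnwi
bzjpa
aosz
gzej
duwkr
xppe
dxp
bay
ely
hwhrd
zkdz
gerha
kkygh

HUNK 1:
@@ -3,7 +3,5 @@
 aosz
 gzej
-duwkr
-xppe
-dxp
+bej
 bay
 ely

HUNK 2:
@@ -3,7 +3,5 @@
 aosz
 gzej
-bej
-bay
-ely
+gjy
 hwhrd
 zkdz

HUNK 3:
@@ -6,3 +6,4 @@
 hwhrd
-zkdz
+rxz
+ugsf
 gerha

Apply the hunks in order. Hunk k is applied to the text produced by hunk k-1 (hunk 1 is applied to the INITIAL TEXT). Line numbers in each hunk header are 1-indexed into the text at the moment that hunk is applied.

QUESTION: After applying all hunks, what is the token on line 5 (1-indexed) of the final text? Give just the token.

Hunk 1: at line 3 remove [duwkr,xppe,dxp] add [bej] -> 11 lines: jxnwi bzjpa aosz gzej bej bay ely hwhrd zkdz gerha kkygh
Hunk 2: at line 3 remove [bej,bay,ely] add [gjy] -> 9 lines: jxnwi bzjpa aosz gzej gjy hwhrd zkdz gerha kkygh
Hunk 3: at line 6 remove [zkdz] add [rxz,ugsf] -> 10 lines: jxnwi bzjpa aosz gzej gjy hwhrd rxz ugsf gerha kkygh
Final line 5: gjy

Answer: gjy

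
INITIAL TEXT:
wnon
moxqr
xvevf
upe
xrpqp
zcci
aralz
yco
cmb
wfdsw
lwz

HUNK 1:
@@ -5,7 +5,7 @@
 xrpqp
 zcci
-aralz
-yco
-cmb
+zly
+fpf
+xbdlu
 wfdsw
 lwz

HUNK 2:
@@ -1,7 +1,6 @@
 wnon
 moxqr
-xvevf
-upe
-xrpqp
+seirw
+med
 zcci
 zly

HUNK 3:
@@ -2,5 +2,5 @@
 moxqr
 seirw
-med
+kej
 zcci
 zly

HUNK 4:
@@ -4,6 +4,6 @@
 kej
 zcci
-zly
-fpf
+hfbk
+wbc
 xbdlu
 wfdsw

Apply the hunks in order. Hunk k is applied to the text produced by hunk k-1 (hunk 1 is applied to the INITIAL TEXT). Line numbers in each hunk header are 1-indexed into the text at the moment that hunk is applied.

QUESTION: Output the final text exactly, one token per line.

Hunk 1: at line 5 remove [aralz,yco,cmb] add [zly,fpf,xbdlu] -> 11 lines: wnon moxqr xvevf upe xrpqp zcci zly fpf xbdlu wfdsw lwz
Hunk 2: at line 1 remove [xvevf,upe,xrpqp] add [seirw,med] -> 10 lines: wnon moxqr seirw med zcci zly fpf xbdlu wfdsw lwz
Hunk 3: at line 2 remove [med] add [kej] -> 10 lines: wnon moxqr seirw kej zcci zly fpf xbdlu wfdsw lwz
Hunk 4: at line 4 remove [zly,fpf] add [hfbk,wbc] -> 10 lines: wnon moxqr seirw kej zcci hfbk wbc xbdlu wfdsw lwz

Answer: wnon
moxqr
seirw
kej
zcci
hfbk
wbc
xbdlu
wfdsw
lwz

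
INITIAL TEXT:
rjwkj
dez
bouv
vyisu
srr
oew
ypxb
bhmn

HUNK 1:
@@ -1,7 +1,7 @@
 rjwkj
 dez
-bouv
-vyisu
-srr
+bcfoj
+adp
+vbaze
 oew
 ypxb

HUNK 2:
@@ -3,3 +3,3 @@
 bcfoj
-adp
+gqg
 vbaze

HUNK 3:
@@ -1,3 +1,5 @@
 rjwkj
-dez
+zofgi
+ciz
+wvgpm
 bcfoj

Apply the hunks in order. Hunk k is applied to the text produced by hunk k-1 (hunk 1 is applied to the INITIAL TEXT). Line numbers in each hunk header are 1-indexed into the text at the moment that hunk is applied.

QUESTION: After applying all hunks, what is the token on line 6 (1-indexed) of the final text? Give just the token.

Answer: gqg

Derivation:
Hunk 1: at line 1 remove [bouv,vyisu,srr] add [bcfoj,adp,vbaze] -> 8 lines: rjwkj dez bcfoj adp vbaze oew ypxb bhmn
Hunk 2: at line 3 remove [adp] add [gqg] -> 8 lines: rjwkj dez bcfoj gqg vbaze oew ypxb bhmn
Hunk 3: at line 1 remove [dez] add [zofgi,ciz,wvgpm] -> 10 lines: rjwkj zofgi ciz wvgpm bcfoj gqg vbaze oew ypxb bhmn
Final line 6: gqg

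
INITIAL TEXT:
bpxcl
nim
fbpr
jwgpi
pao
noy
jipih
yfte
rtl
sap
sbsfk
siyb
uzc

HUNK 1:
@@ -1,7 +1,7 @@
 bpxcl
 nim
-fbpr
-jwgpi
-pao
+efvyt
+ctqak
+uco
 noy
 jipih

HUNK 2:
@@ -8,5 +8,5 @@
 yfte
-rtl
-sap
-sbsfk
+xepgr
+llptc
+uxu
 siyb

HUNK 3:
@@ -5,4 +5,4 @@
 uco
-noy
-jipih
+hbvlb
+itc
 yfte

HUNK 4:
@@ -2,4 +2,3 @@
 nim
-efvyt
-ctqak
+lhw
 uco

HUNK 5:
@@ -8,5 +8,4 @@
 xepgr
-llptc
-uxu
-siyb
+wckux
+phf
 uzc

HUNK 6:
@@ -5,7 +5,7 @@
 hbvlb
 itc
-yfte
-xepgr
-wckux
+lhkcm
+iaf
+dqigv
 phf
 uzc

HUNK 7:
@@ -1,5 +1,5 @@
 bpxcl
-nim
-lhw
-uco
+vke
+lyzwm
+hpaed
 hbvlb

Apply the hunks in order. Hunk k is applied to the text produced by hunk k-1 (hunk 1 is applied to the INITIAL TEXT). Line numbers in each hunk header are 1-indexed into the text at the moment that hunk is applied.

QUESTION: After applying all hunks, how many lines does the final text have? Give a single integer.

Hunk 1: at line 1 remove [fbpr,jwgpi,pao] add [efvyt,ctqak,uco] -> 13 lines: bpxcl nim efvyt ctqak uco noy jipih yfte rtl sap sbsfk siyb uzc
Hunk 2: at line 8 remove [rtl,sap,sbsfk] add [xepgr,llptc,uxu] -> 13 lines: bpxcl nim efvyt ctqak uco noy jipih yfte xepgr llptc uxu siyb uzc
Hunk 3: at line 5 remove [noy,jipih] add [hbvlb,itc] -> 13 lines: bpxcl nim efvyt ctqak uco hbvlb itc yfte xepgr llptc uxu siyb uzc
Hunk 4: at line 2 remove [efvyt,ctqak] add [lhw] -> 12 lines: bpxcl nim lhw uco hbvlb itc yfte xepgr llptc uxu siyb uzc
Hunk 5: at line 8 remove [llptc,uxu,siyb] add [wckux,phf] -> 11 lines: bpxcl nim lhw uco hbvlb itc yfte xepgr wckux phf uzc
Hunk 6: at line 5 remove [yfte,xepgr,wckux] add [lhkcm,iaf,dqigv] -> 11 lines: bpxcl nim lhw uco hbvlb itc lhkcm iaf dqigv phf uzc
Hunk 7: at line 1 remove [nim,lhw,uco] add [vke,lyzwm,hpaed] -> 11 lines: bpxcl vke lyzwm hpaed hbvlb itc lhkcm iaf dqigv phf uzc
Final line count: 11

Answer: 11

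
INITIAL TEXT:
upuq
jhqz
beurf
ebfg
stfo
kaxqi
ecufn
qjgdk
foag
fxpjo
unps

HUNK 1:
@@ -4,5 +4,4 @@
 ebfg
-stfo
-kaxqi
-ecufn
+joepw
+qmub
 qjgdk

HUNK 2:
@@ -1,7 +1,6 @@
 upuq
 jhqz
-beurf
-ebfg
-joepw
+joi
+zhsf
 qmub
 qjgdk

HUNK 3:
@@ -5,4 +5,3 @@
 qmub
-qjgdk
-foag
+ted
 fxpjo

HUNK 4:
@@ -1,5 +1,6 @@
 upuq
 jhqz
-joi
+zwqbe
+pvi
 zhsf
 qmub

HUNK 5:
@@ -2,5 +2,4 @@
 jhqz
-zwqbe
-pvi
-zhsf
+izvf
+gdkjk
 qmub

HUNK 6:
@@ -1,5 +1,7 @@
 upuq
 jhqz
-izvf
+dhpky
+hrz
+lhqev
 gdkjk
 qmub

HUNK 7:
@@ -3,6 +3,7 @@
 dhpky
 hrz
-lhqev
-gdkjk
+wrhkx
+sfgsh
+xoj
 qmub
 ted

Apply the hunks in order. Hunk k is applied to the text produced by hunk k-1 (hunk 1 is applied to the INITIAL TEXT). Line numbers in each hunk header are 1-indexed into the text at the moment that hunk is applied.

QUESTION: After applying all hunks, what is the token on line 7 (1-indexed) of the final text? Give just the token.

Answer: xoj

Derivation:
Hunk 1: at line 4 remove [stfo,kaxqi,ecufn] add [joepw,qmub] -> 10 lines: upuq jhqz beurf ebfg joepw qmub qjgdk foag fxpjo unps
Hunk 2: at line 1 remove [beurf,ebfg,joepw] add [joi,zhsf] -> 9 lines: upuq jhqz joi zhsf qmub qjgdk foag fxpjo unps
Hunk 3: at line 5 remove [qjgdk,foag] add [ted] -> 8 lines: upuq jhqz joi zhsf qmub ted fxpjo unps
Hunk 4: at line 1 remove [joi] add [zwqbe,pvi] -> 9 lines: upuq jhqz zwqbe pvi zhsf qmub ted fxpjo unps
Hunk 5: at line 2 remove [zwqbe,pvi,zhsf] add [izvf,gdkjk] -> 8 lines: upuq jhqz izvf gdkjk qmub ted fxpjo unps
Hunk 6: at line 1 remove [izvf] add [dhpky,hrz,lhqev] -> 10 lines: upuq jhqz dhpky hrz lhqev gdkjk qmub ted fxpjo unps
Hunk 7: at line 3 remove [lhqev,gdkjk] add [wrhkx,sfgsh,xoj] -> 11 lines: upuq jhqz dhpky hrz wrhkx sfgsh xoj qmub ted fxpjo unps
Final line 7: xoj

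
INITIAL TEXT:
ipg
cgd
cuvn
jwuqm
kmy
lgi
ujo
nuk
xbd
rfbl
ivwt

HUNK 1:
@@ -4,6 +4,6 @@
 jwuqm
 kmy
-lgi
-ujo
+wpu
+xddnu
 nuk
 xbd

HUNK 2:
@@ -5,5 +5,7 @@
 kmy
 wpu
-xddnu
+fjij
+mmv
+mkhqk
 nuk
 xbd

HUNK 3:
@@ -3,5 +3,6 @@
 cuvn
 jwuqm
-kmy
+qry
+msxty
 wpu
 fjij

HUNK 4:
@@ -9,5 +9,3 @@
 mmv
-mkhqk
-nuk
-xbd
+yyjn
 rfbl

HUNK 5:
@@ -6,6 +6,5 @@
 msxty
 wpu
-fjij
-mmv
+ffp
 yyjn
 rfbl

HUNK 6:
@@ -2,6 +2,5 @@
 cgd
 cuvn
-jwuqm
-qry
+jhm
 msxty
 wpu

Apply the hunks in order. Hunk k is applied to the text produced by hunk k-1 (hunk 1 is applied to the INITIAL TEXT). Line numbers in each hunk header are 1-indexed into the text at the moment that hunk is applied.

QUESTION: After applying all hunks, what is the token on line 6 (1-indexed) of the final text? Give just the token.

Hunk 1: at line 4 remove [lgi,ujo] add [wpu,xddnu] -> 11 lines: ipg cgd cuvn jwuqm kmy wpu xddnu nuk xbd rfbl ivwt
Hunk 2: at line 5 remove [xddnu] add [fjij,mmv,mkhqk] -> 13 lines: ipg cgd cuvn jwuqm kmy wpu fjij mmv mkhqk nuk xbd rfbl ivwt
Hunk 3: at line 3 remove [kmy] add [qry,msxty] -> 14 lines: ipg cgd cuvn jwuqm qry msxty wpu fjij mmv mkhqk nuk xbd rfbl ivwt
Hunk 4: at line 9 remove [mkhqk,nuk,xbd] add [yyjn] -> 12 lines: ipg cgd cuvn jwuqm qry msxty wpu fjij mmv yyjn rfbl ivwt
Hunk 5: at line 6 remove [fjij,mmv] add [ffp] -> 11 lines: ipg cgd cuvn jwuqm qry msxty wpu ffp yyjn rfbl ivwt
Hunk 6: at line 2 remove [jwuqm,qry] add [jhm] -> 10 lines: ipg cgd cuvn jhm msxty wpu ffp yyjn rfbl ivwt
Final line 6: wpu

Answer: wpu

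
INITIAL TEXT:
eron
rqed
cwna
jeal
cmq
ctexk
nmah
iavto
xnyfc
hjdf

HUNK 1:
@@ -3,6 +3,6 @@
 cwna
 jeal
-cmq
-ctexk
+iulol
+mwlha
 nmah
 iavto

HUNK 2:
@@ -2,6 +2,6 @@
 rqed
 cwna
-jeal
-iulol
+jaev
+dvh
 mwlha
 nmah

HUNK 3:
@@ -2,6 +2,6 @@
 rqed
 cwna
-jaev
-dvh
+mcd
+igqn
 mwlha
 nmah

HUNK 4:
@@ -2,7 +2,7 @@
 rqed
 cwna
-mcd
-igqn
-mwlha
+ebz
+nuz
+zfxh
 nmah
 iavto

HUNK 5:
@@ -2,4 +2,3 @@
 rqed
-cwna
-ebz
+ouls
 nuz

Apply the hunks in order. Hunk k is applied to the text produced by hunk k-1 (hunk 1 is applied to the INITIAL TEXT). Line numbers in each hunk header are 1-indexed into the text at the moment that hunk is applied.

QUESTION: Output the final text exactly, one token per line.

Answer: eron
rqed
ouls
nuz
zfxh
nmah
iavto
xnyfc
hjdf

Derivation:
Hunk 1: at line 3 remove [cmq,ctexk] add [iulol,mwlha] -> 10 lines: eron rqed cwna jeal iulol mwlha nmah iavto xnyfc hjdf
Hunk 2: at line 2 remove [jeal,iulol] add [jaev,dvh] -> 10 lines: eron rqed cwna jaev dvh mwlha nmah iavto xnyfc hjdf
Hunk 3: at line 2 remove [jaev,dvh] add [mcd,igqn] -> 10 lines: eron rqed cwna mcd igqn mwlha nmah iavto xnyfc hjdf
Hunk 4: at line 2 remove [mcd,igqn,mwlha] add [ebz,nuz,zfxh] -> 10 lines: eron rqed cwna ebz nuz zfxh nmah iavto xnyfc hjdf
Hunk 5: at line 2 remove [cwna,ebz] add [ouls] -> 9 lines: eron rqed ouls nuz zfxh nmah iavto xnyfc hjdf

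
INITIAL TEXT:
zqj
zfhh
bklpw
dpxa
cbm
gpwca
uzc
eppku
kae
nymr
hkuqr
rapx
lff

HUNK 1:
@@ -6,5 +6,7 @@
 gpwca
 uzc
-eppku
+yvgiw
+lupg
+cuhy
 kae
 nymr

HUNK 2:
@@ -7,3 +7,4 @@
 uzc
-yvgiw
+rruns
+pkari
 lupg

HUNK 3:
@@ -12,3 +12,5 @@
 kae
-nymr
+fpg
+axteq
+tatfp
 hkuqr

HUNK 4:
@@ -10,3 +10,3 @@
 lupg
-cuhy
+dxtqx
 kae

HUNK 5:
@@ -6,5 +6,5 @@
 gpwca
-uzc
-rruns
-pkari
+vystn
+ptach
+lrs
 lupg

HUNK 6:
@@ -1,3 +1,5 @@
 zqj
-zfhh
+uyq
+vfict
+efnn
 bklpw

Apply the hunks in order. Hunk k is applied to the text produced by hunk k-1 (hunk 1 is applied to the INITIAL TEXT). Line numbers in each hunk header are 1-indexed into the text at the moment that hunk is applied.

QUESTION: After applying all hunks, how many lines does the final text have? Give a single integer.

Hunk 1: at line 6 remove [eppku] add [yvgiw,lupg,cuhy] -> 15 lines: zqj zfhh bklpw dpxa cbm gpwca uzc yvgiw lupg cuhy kae nymr hkuqr rapx lff
Hunk 2: at line 7 remove [yvgiw] add [rruns,pkari] -> 16 lines: zqj zfhh bklpw dpxa cbm gpwca uzc rruns pkari lupg cuhy kae nymr hkuqr rapx lff
Hunk 3: at line 12 remove [nymr] add [fpg,axteq,tatfp] -> 18 lines: zqj zfhh bklpw dpxa cbm gpwca uzc rruns pkari lupg cuhy kae fpg axteq tatfp hkuqr rapx lff
Hunk 4: at line 10 remove [cuhy] add [dxtqx] -> 18 lines: zqj zfhh bklpw dpxa cbm gpwca uzc rruns pkari lupg dxtqx kae fpg axteq tatfp hkuqr rapx lff
Hunk 5: at line 6 remove [uzc,rruns,pkari] add [vystn,ptach,lrs] -> 18 lines: zqj zfhh bklpw dpxa cbm gpwca vystn ptach lrs lupg dxtqx kae fpg axteq tatfp hkuqr rapx lff
Hunk 6: at line 1 remove [zfhh] add [uyq,vfict,efnn] -> 20 lines: zqj uyq vfict efnn bklpw dpxa cbm gpwca vystn ptach lrs lupg dxtqx kae fpg axteq tatfp hkuqr rapx lff
Final line count: 20

Answer: 20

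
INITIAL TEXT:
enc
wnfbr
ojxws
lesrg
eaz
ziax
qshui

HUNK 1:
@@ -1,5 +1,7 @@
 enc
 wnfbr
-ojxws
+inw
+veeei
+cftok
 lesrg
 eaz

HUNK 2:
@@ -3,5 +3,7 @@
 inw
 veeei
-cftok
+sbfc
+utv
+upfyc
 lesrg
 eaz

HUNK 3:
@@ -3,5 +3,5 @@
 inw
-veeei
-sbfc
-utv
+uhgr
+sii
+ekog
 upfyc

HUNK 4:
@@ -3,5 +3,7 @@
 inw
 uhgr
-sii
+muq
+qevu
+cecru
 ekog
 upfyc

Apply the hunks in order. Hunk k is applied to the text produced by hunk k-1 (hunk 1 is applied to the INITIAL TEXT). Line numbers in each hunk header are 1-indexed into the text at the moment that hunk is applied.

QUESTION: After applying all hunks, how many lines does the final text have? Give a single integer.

Answer: 13

Derivation:
Hunk 1: at line 1 remove [ojxws] add [inw,veeei,cftok] -> 9 lines: enc wnfbr inw veeei cftok lesrg eaz ziax qshui
Hunk 2: at line 3 remove [cftok] add [sbfc,utv,upfyc] -> 11 lines: enc wnfbr inw veeei sbfc utv upfyc lesrg eaz ziax qshui
Hunk 3: at line 3 remove [veeei,sbfc,utv] add [uhgr,sii,ekog] -> 11 lines: enc wnfbr inw uhgr sii ekog upfyc lesrg eaz ziax qshui
Hunk 4: at line 3 remove [sii] add [muq,qevu,cecru] -> 13 lines: enc wnfbr inw uhgr muq qevu cecru ekog upfyc lesrg eaz ziax qshui
Final line count: 13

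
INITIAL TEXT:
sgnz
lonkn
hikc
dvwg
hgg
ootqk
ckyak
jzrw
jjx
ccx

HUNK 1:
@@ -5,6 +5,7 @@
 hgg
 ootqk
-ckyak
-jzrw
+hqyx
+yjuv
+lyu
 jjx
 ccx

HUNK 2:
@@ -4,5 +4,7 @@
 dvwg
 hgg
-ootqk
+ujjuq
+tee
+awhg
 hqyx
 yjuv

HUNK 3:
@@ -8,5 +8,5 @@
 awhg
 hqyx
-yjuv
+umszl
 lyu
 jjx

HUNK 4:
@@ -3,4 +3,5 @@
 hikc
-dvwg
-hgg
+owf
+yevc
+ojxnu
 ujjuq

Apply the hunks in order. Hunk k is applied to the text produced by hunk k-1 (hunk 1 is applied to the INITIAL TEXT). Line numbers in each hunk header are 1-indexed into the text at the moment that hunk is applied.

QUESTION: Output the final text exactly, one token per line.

Answer: sgnz
lonkn
hikc
owf
yevc
ojxnu
ujjuq
tee
awhg
hqyx
umszl
lyu
jjx
ccx

Derivation:
Hunk 1: at line 5 remove [ckyak,jzrw] add [hqyx,yjuv,lyu] -> 11 lines: sgnz lonkn hikc dvwg hgg ootqk hqyx yjuv lyu jjx ccx
Hunk 2: at line 4 remove [ootqk] add [ujjuq,tee,awhg] -> 13 lines: sgnz lonkn hikc dvwg hgg ujjuq tee awhg hqyx yjuv lyu jjx ccx
Hunk 3: at line 8 remove [yjuv] add [umszl] -> 13 lines: sgnz lonkn hikc dvwg hgg ujjuq tee awhg hqyx umszl lyu jjx ccx
Hunk 4: at line 3 remove [dvwg,hgg] add [owf,yevc,ojxnu] -> 14 lines: sgnz lonkn hikc owf yevc ojxnu ujjuq tee awhg hqyx umszl lyu jjx ccx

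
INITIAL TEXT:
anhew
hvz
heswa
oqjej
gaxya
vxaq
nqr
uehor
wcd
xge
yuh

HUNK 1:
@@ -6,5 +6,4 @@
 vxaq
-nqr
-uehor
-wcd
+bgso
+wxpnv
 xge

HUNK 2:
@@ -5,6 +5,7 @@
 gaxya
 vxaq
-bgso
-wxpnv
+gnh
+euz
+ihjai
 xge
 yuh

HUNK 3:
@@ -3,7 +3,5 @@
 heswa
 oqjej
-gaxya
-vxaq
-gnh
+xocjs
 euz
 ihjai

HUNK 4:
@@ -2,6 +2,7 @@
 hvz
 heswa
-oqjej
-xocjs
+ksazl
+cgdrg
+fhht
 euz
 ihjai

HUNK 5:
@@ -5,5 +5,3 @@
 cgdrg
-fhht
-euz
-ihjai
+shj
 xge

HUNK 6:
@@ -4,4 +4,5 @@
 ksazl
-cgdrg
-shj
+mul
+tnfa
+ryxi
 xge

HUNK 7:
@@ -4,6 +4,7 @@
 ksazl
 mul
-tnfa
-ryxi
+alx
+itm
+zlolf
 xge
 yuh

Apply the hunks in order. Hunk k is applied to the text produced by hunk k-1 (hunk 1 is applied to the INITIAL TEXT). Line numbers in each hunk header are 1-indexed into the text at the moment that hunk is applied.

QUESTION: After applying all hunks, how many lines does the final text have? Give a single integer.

Hunk 1: at line 6 remove [nqr,uehor,wcd] add [bgso,wxpnv] -> 10 lines: anhew hvz heswa oqjej gaxya vxaq bgso wxpnv xge yuh
Hunk 2: at line 5 remove [bgso,wxpnv] add [gnh,euz,ihjai] -> 11 lines: anhew hvz heswa oqjej gaxya vxaq gnh euz ihjai xge yuh
Hunk 3: at line 3 remove [gaxya,vxaq,gnh] add [xocjs] -> 9 lines: anhew hvz heswa oqjej xocjs euz ihjai xge yuh
Hunk 4: at line 2 remove [oqjej,xocjs] add [ksazl,cgdrg,fhht] -> 10 lines: anhew hvz heswa ksazl cgdrg fhht euz ihjai xge yuh
Hunk 5: at line 5 remove [fhht,euz,ihjai] add [shj] -> 8 lines: anhew hvz heswa ksazl cgdrg shj xge yuh
Hunk 6: at line 4 remove [cgdrg,shj] add [mul,tnfa,ryxi] -> 9 lines: anhew hvz heswa ksazl mul tnfa ryxi xge yuh
Hunk 7: at line 4 remove [tnfa,ryxi] add [alx,itm,zlolf] -> 10 lines: anhew hvz heswa ksazl mul alx itm zlolf xge yuh
Final line count: 10

Answer: 10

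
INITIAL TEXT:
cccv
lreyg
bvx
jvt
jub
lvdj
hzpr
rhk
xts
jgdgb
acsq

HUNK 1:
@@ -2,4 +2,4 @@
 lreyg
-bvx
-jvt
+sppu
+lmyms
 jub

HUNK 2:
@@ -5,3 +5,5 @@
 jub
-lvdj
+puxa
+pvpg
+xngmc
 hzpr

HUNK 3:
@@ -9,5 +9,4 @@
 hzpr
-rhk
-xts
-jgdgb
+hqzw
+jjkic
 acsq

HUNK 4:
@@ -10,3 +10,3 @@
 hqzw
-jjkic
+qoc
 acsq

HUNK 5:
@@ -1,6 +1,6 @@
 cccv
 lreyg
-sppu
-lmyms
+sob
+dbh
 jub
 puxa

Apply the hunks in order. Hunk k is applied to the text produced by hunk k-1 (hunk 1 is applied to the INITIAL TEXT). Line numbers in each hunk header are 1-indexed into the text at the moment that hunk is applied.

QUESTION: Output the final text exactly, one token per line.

Answer: cccv
lreyg
sob
dbh
jub
puxa
pvpg
xngmc
hzpr
hqzw
qoc
acsq

Derivation:
Hunk 1: at line 2 remove [bvx,jvt] add [sppu,lmyms] -> 11 lines: cccv lreyg sppu lmyms jub lvdj hzpr rhk xts jgdgb acsq
Hunk 2: at line 5 remove [lvdj] add [puxa,pvpg,xngmc] -> 13 lines: cccv lreyg sppu lmyms jub puxa pvpg xngmc hzpr rhk xts jgdgb acsq
Hunk 3: at line 9 remove [rhk,xts,jgdgb] add [hqzw,jjkic] -> 12 lines: cccv lreyg sppu lmyms jub puxa pvpg xngmc hzpr hqzw jjkic acsq
Hunk 4: at line 10 remove [jjkic] add [qoc] -> 12 lines: cccv lreyg sppu lmyms jub puxa pvpg xngmc hzpr hqzw qoc acsq
Hunk 5: at line 1 remove [sppu,lmyms] add [sob,dbh] -> 12 lines: cccv lreyg sob dbh jub puxa pvpg xngmc hzpr hqzw qoc acsq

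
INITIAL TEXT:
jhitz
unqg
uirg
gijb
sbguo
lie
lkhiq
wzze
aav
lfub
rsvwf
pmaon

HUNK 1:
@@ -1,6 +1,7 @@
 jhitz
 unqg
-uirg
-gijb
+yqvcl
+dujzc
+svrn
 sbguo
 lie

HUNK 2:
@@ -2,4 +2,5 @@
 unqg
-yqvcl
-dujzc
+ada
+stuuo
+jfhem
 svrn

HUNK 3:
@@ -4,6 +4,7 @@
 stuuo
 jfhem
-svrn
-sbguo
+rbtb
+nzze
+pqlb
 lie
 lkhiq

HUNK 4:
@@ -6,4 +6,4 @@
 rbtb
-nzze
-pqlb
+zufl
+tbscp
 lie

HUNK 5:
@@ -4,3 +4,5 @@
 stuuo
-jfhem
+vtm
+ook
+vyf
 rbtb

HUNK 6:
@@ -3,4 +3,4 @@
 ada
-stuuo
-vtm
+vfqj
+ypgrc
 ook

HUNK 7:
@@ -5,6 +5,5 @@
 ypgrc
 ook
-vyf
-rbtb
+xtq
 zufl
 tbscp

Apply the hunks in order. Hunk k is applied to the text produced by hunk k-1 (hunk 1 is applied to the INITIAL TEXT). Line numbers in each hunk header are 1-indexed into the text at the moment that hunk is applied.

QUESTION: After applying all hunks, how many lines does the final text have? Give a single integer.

Hunk 1: at line 1 remove [uirg,gijb] add [yqvcl,dujzc,svrn] -> 13 lines: jhitz unqg yqvcl dujzc svrn sbguo lie lkhiq wzze aav lfub rsvwf pmaon
Hunk 2: at line 2 remove [yqvcl,dujzc] add [ada,stuuo,jfhem] -> 14 lines: jhitz unqg ada stuuo jfhem svrn sbguo lie lkhiq wzze aav lfub rsvwf pmaon
Hunk 3: at line 4 remove [svrn,sbguo] add [rbtb,nzze,pqlb] -> 15 lines: jhitz unqg ada stuuo jfhem rbtb nzze pqlb lie lkhiq wzze aav lfub rsvwf pmaon
Hunk 4: at line 6 remove [nzze,pqlb] add [zufl,tbscp] -> 15 lines: jhitz unqg ada stuuo jfhem rbtb zufl tbscp lie lkhiq wzze aav lfub rsvwf pmaon
Hunk 5: at line 4 remove [jfhem] add [vtm,ook,vyf] -> 17 lines: jhitz unqg ada stuuo vtm ook vyf rbtb zufl tbscp lie lkhiq wzze aav lfub rsvwf pmaon
Hunk 6: at line 3 remove [stuuo,vtm] add [vfqj,ypgrc] -> 17 lines: jhitz unqg ada vfqj ypgrc ook vyf rbtb zufl tbscp lie lkhiq wzze aav lfub rsvwf pmaon
Hunk 7: at line 5 remove [vyf,rbtb] add [xtq] -> 16 lines: jhitz unqg ada vfqj ypgrc ook xtq zufl tbscp lie lkhiq wzze aav lfub rsvwf pmaon
Final line count: 16

Answer: 16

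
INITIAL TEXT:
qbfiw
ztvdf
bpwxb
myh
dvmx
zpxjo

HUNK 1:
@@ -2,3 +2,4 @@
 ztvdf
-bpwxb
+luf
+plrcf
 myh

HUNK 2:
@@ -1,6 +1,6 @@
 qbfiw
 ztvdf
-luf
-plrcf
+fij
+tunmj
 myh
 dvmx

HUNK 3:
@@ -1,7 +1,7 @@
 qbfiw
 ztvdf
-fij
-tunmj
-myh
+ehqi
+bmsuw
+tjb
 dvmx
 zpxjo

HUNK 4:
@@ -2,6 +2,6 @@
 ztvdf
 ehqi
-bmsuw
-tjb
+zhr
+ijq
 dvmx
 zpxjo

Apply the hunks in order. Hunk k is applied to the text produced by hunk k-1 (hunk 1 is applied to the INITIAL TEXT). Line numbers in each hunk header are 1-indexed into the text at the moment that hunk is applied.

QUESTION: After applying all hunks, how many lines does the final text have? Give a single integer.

Answer: 7

Derivation:
Hunk 1: at line 2 remove [bpwxb] add [luf,plrcf] -> 7 lines: qbfiw ztvdf luf plrcf myh dvmx zpxjo
Hunk 2: at line 1 remove [luf,plrcf] add [fij,tunmj] -> 7 lines: qbfiw ztvdf fij tunmj myh dvmx zpxjo
Hunk 3: at line 1 remove [fij,tunmj,myh] add [ehqi,bmsuw,tjb] -> 7 lines: qbfiw ztvdf ehqi bmsuw tjb dvmx zpxjo
Hunk 4: at line 2 remove [bmsuw,tjb] add [zhr,ijq] -> 7 lines: qbfiw ztvdf ehqi zhr ijq dvmx zpxjo
Final line count: 7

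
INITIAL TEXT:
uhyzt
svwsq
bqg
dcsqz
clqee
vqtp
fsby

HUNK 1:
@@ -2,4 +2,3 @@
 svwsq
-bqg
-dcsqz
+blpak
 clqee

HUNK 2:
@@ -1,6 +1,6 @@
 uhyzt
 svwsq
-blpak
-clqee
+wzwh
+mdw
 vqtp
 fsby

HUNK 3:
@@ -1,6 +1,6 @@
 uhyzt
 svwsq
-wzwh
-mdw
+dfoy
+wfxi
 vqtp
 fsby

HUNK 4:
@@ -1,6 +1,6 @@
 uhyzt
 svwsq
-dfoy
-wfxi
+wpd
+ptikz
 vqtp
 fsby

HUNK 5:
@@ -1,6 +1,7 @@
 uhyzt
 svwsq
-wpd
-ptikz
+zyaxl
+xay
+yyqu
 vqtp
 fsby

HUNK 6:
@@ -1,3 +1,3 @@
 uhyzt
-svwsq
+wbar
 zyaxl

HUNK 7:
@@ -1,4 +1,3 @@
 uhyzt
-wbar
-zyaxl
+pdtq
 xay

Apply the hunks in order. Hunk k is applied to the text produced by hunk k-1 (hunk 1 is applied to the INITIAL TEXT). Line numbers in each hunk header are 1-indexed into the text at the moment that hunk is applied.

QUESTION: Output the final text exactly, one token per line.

Hunk 1: at line 2 remove [bqg,dcsqz] add [blpak] -> 6 lines: uhyzt svwsq blpak clqee vqtp fsby
Hunk 2: at line 1 remove [blpak,clqee] add [wzwh,mdw] -> 6 lines: uhyzt svwsq wzwh mdw vqtp fsby
Hunk 3: at line 1 remove [wzwh,mdw] add [dfoy,wfxi] -> 6 lines: uhyzt svwsq dfoy wfxi vqtp fsby
Hunk 4: at line 1 remove [dfoy,wfxi] add [wpd,ptikz] -> 6 lines: uhyzt svwsq wpd ptikz vqtp fsby
Hunk 5: at line 1 remove [wpd,ptikz] add [zyaxl,xay,yyqu] -> 7 lines: uhyzt svwsq zyaxl xay yyqu vqtp fsby
Hunk 6: at line 1 remove [svwsq] add [wbar] -> 7 lines: uhyzt wbar zyaxl xay yyqu vqtp fsby
Hunk 7: at line 1 remove [wbar,zyaxl] add [pdtq] -> 6 lines: uhyzt pdtq xay yyqu vqtp fsby

Answer: uhyzt
pdtq
xay
yyqu
vqtp
fsby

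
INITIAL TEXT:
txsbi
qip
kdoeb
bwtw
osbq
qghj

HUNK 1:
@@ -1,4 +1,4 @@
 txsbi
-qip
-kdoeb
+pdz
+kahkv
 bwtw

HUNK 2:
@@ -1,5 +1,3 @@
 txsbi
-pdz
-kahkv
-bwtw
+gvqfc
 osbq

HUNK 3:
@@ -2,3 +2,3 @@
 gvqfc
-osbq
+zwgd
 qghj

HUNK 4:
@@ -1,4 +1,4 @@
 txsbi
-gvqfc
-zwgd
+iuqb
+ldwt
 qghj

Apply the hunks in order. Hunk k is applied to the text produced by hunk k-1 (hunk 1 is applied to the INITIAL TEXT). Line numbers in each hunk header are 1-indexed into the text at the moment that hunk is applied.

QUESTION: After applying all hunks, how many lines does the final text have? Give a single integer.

Hunk 1: at line 1 remove [qip,kdoeb] add [pdz,kahkv] -> 6 lines: txsbi pdz kahkv bwtw osbq qghj
Hunk 2: at line 1 remove [pdz,kahkv,bwtw] add [gvqfc] -> 4 lines: txsbi gvqfc osbq qghj
Hunk 3: at line 2 remove [osbq] add [zwgd] -> 4 lines: txsbi gvqfc zwgd qghj
Hunk 4: at line 1 remove [gvqfc,zwgd] add [iuqb,ldwt] -> 4 lines: txsbi iuqb ldwt qghj
Final line count: 4

Answer: 4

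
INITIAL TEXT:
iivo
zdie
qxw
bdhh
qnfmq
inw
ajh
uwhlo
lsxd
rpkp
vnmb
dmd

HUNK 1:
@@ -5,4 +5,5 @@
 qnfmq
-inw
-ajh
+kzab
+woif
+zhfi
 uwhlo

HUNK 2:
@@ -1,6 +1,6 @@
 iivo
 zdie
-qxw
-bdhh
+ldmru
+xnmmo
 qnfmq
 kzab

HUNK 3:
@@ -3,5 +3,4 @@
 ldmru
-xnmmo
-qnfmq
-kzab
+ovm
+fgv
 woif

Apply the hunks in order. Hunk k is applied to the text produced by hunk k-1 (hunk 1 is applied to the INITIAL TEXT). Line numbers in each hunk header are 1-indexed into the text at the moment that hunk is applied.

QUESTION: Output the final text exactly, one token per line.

Answer: iivo
zdie
ldmru
ovm
fgv
woif
zhfi
uwhlo
lsxd
rpkp
vnmb
dmd

Derivation:
Hunk 1: at line 5 remove [inw,ajh] add [kzab,woif,zhfi] -> 13 lines: iivo zdie qxw bdhh qnfmq kzab woif zhfi uwhlo lsxd rpkp vnmb dmd
Hunk 2: at line 1 remove [qxw,bdhh] add [ldmru,xnmmo] -> 13 lines: iivo zdie ldmru xnmmo qnfmq kzab woif zhfi uwhlo lsxd rpkp vnmb dmd
Hunk 3: at line 3 remove [xnmmo,qnfmq,kzab] add [ovm,fgv] -> 12 lines: iivo zdie ldmru ovm fgv woif zhfi uwhlo lsxd rpkp vnmb dmd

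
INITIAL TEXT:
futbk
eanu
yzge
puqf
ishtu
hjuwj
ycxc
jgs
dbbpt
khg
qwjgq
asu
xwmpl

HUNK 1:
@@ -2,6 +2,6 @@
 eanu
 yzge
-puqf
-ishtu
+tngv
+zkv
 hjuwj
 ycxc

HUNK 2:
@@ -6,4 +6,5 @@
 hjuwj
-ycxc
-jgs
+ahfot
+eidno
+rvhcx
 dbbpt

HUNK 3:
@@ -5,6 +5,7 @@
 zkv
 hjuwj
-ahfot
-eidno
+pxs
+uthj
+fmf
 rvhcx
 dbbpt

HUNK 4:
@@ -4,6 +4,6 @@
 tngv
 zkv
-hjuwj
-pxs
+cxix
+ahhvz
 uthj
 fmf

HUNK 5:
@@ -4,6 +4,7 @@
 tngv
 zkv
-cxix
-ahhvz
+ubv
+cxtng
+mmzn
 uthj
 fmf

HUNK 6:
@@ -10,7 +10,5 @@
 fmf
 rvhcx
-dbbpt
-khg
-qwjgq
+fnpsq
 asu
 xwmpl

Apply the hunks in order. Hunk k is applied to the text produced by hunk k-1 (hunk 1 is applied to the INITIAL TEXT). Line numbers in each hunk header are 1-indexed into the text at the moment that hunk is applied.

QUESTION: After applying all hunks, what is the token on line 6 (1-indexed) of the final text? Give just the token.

Hunk 1: at line 2 remove [puqf,ishtu] add [tngv,zkv] -> 13 lines: futbk eanu yzge tngv zkv hjuwj ycxc jgs dbbpt khg qwjgq asu xwmpl
Hunk 2: at line 6 remove [ycxc,jgs] add [ahfot,eidno,rvhcx] -> 14 lines: futbk eanu yzge tngv zkv hjuwj ahfot eidno rvhcx dbbpt khg qwjgq asu xwmpl
Hunk 3: at line 5 remove [ahfot,eidno] add [pxs,uthj,fmf] -> 15 lines: futbk eanu yzge tngv zkv hjuwj pxs uthj fmf rvhcx dbbpt khg qwjgq asu xwmpl
Hunk 4: at line 4 remove [hjuwj,pxs] add [cxix,ahhvz] -> 15 lines: futbk eanu yzge tngv zkv cxix ahhvz uthj fmf rvhcx dbbpt khg qwjgq asu xwmpl
Hunk 5: at line 4 remove [cxix,ahhvz] add [ubv,cxtng,mmzn] -> 16 lines: futbk eanu yzge tngv zkv ubv cxtng mmzn uthj fmf rvhcx dbbpt khg qwjgq asu xwmpl
Hunk 6: at line 10 remove [dbbpt,khg,qwjgq] add [fnpsq] -> 14 lines: futbk eanu yzge tngv zkv ubv cxtng mmzn uthj fmf rvhcx fnpsq asu xwmpl
Final line 6: ubv

Answer: ubv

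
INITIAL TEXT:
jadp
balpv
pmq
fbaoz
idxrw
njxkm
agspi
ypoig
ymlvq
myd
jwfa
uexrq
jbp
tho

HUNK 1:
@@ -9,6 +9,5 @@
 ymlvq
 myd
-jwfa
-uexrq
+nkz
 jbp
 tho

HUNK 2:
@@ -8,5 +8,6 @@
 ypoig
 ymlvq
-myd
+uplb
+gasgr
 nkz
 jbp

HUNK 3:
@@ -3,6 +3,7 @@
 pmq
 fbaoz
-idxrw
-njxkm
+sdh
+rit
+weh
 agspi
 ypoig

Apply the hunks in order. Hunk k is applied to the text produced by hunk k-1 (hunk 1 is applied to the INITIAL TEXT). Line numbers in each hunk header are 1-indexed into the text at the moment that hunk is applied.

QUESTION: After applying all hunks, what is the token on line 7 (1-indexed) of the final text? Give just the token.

Answer: weh

Derivation:
Hunk 1: at line 9 remove [jwfa,uexrq] add [nkz] -> 13 lines: jadp balpv pmq fbaoz idxrw njxkm agspi ypoig ymlvq myd nkz jbp tho
Hunk 2: at line 8 remove [myd] add [uplb,gasgr] -> 14 lines: jadp balpv pmq fbaoz idxrw njxkm agspi ypoig ymlvq uplb gasgr nkz jbp tho
Hunk 3: at line 3 remove [idxrw,njxkm] add [sdh,rit,weh] -> 15 lines: jadp balpv pmq fbaoz sdh rit weh agspi ypoig ymlvq uplb gasgr nkz jbp tho
Final line 7: weh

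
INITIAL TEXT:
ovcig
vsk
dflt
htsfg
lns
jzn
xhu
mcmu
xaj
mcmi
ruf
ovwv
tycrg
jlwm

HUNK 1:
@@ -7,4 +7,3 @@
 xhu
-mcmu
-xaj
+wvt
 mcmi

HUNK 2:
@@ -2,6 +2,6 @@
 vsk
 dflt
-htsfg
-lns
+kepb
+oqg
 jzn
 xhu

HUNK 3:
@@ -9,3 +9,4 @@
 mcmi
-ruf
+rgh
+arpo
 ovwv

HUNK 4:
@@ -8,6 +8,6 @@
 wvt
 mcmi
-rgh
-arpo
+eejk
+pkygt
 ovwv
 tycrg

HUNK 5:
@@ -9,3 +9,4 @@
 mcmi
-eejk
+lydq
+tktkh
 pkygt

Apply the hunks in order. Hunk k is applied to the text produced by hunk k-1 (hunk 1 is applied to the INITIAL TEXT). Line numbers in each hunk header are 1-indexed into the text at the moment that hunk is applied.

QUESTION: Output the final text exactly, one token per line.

Hunk 1: at line 7 remove [mcmu,xaj] add [wvt] -> 13 lines: ovcig vsk dflt htsfg lns jzn xhu wvt mcmi ruf ovwv tycrg jlwm
Hunk 2: at line 2 remove [htsfg,lns] add [kepb,oqg] -> 13 lines: ovcig vsk dflt kepb oqg jzn xhu wvt mcmi ruf ovwv tycrg jlwm
Hunk 3: at line 9 remove [ruf] add [rgh,arpo] -> 14 lines: ovcig vsk dflt kepb oqg jzn xhu wvt mcmi rgh arpo ovwv tycrg jlwm
Hunk 4: at line 8 remove [rgh,arpo] add [eejk,pkygt] -> 14 lines: ovcig vsk dflt kepb oqg jzn xhu wvt mcmi eejk pkygt ovwv tycrg jlwm
Hunk 5: at line 9 remove [eejk] add [lydq,tktkh] -> 15 lines: ovcig vsk dflt kepb oqg jzn xhu wvt mcmi lydq tktkh pkygt ovwv tycrg jlwm

Answer: ovcig
vsk
dflt
kepb
oqg
jzn
xhu
wvt
mcmi
lydq
tktkh
pkygt
ovwv
tycrg
jlwm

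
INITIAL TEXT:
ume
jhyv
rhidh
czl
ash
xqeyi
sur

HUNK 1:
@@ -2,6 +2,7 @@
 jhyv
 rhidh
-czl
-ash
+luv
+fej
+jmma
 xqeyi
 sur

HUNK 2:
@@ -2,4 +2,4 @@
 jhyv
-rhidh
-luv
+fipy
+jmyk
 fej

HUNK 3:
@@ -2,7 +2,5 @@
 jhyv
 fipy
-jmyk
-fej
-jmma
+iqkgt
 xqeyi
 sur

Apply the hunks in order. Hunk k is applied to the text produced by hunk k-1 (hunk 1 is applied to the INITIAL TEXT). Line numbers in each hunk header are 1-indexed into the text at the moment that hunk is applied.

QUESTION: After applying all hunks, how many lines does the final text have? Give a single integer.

Answer: 6

Derivation:
Hunk 1: at line 2 remove [czl,ash] add [luv,fej,jmma] -> 8 lines: ume jhyv rhidh luv fej jmma xqeyi sur
Hunk 2: at line 2 remove [rhidh,luv] add [fipy,jmyk] -> 8 lines: ume jhyv fipy jmyk fej jmma xqeyi sur
Hunk 3: at line 2 remove [jmyk,fej,jmma] add [iqkgt] -> 6 lines: ume jhyv fipy iqkgt xqeyi sur
Final line count: 6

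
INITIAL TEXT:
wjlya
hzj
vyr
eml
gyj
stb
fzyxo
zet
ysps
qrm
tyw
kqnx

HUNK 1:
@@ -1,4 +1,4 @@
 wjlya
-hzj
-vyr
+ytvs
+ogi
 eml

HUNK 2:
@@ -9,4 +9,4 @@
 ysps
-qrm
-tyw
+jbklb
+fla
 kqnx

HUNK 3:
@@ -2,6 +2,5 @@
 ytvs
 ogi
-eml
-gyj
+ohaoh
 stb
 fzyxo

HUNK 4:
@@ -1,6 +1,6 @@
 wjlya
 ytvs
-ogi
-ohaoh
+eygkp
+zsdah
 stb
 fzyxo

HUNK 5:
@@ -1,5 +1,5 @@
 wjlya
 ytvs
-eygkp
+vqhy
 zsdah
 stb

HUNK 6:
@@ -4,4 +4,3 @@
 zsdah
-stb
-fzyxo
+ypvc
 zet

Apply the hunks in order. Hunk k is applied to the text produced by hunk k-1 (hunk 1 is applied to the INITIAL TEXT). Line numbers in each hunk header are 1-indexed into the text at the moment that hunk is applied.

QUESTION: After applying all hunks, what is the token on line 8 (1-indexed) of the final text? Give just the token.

Hunk 1: at line 1 remove [hzj,vyr] add [ytvs,ogi] -> 12 lines: wjlya ytvs ogi eml gyj stb fzyxo zet ysps qrm tyw kqnx
Hunk 2: at line 9 remove [qrm,tyw] add [jbklb,fla] -> 12 lines: wjlya ytvs ogi eml gyj stb fzyxo zet ysps jbklb fla kqnx
Hunk 3: at line 2 remove [eml,gyj] add [ohaoh] -> 11 lines: wjlya ytvs ogi ohaoh stb fzyxo zet ysps jbklb fla kqnx
Hunk 4: at line 1 remove [ogi,ohaoh] add [eygkp,zsdah] -> 11 lines: wjlya ytvs eygkp zsdah stb fzyxo zet ysps jbklb fla kqnx
Hunk 5: at line 1 remove [eygkp] add [vqhy] -> 11 lines: wjlya ytvs vqhy zsdah stb fzyxo zet ysps jbklb fla kqnx
Hunk 6: at line 4 remove [stb,fzyxo] add [ypvc] -> 10 lines: wjlya ytvs vqhy zsdah ypvc zet ysps jbklb fla kqnx
Final line 8: jbklb

Answer: jbklb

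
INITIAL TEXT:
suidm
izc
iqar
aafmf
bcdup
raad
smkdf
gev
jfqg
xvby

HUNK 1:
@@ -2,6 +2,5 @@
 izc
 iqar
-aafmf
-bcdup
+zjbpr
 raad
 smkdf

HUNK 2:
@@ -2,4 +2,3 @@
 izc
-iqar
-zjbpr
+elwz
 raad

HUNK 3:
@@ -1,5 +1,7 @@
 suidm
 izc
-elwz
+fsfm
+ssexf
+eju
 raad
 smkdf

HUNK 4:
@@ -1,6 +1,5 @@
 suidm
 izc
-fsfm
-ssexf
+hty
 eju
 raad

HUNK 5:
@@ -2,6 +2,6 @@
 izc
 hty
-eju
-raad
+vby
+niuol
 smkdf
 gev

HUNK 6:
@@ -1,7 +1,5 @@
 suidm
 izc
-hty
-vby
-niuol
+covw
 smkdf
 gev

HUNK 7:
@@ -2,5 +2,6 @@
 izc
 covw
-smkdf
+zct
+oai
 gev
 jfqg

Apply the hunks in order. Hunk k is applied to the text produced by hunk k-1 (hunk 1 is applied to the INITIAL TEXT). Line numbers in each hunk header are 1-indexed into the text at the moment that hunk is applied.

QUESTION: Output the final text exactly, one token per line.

Hunk 1: at line 2 remove [aafmf,bcdup] add [zjbpr] -> 9 lines: suidm izc iqar zjbpr raad smkdf gev jfqg xvby
Hunk 2: at line 2 remove [iqar,zjbpr] add [elwz] -> 8 lines: suidm izc elwz raad smkdf gev jfqg xvby
Hunk 3: at line 1 remove [elwz] add [fsfm,ssexf,eju] -> 10 lines: suidm izc fsfm ssexf eju raad smkdf gev jfqg xvby
Hunk 4: at line 1 remove [fsfm,ssexf] add [hty] -> 9 lines: suidm izc hty eju raad smkdf gev jfqg xvby
Hunk 5: at line 2 remove [eju,raad] add [vby,niuol] -> 9 lines: suidm izc hty vby niuol smkdf gev jfqg xvby
Hunk 6: at line 1 remove [hty,vby,niuol] add [covw] -> 7 lines: suidm izc covw smkdf gev jfqg xvby
Hunk 7: at line 2 remove [smkdf] add [zct,oai] -> 8 lines: suidm izc covw zct oai gev jfqg xvby

Answer: suidm
izc
covw
zct
oai
gev
jfqg
xvby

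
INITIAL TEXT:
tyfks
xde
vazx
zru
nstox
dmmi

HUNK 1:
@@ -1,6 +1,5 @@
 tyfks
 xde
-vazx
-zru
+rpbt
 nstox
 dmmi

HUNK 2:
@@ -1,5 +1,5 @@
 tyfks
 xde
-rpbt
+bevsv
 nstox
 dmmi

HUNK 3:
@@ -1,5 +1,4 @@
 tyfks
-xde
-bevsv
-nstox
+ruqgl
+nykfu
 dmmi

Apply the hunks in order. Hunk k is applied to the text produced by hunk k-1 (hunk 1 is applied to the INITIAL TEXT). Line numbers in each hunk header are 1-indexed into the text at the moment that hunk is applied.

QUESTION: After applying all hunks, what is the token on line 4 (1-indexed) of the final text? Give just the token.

Hunk 1: at line 1 remove [vazx,zru] add [rpbt] -> 5 lines: tyfks xde rpbt nstox dmmi
Hunk 2: at line 1 remove [rpbt] add [bevsv] -> 5 lines: tyfks xde bevsv nstox dmmi
Hunk 3: at line 1 remove [xde,bevsv,nstox] add [ruqgl,nykfu] -> 4 lines: tyfks ruqgl nykfu dmmi
Final line 4: dmmi

Answer: dmmi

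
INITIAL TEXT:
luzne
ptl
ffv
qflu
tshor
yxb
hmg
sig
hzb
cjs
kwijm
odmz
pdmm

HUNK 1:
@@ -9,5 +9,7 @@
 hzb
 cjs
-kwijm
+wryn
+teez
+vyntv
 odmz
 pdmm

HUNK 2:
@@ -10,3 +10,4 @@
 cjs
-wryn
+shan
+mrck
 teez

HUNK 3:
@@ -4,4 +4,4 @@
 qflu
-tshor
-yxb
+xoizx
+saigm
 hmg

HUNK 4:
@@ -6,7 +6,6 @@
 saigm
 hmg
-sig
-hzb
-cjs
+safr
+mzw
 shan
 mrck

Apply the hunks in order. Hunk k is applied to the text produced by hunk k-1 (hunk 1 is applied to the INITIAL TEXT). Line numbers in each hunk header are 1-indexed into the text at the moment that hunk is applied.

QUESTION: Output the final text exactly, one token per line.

Answer: luzne
ptl
ffv
qflu
xoizx
saigm
hmg
safr
mzw
shan
mrck
teez
vyntv
odmz
pdmm

Derivation:
Hunk 1: at line 9 remove [kwijm] add [wryn,teez,vyntv] -> 15 lines: luzne ptl ffv qflu tshor yxb hmg sig hzb cjs wryn teez vyntv odmz pdmm
Hunk 2: at line 10 remove [wryn] add [shan,mrck] -> 16 lines: luzne ptl ffv qflu tshor yxb hmg sig hzb cjs shan mrck teez vyntv odmz pdmm
Hunk 3: at line 4 remove [tshor,yxb] add [xoizx,saigm] -> 16 lines: luzne ptl ffv qflu xoizx saigm hmg sig hzb cjs shan mrck teez vyntv odmz pdmm
Hunk 4: at line 6 remove [sig,hzb,cjs] add [safr,mzw] -> 15 lines: luzne ptl ffv qflu xoizx saigm hmg safr mzw shan mrck teez vyntv odmz pdmm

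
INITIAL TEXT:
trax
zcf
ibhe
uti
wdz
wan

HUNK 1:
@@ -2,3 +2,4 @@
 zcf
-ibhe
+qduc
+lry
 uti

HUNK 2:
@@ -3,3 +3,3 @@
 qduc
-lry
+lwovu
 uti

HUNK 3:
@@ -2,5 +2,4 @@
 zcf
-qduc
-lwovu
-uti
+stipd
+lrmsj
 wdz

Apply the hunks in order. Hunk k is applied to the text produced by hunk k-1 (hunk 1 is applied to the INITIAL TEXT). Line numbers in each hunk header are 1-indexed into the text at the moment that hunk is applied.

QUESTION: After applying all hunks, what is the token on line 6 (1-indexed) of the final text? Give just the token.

Answer: wan

Derivation:
Hunk 1: at line 2 remove [ibhe] add [qduc,lry] -> 7 lines: trax zcf qduc lry uti wdz wan
Hunk 2: at line 3 remove [lry] add [lwovu] -> 7 lines: trax zcf qduc lwovu uti wdz wan
Hunk 3: at line 2 remove [qduc,lwovu,uti] add [stipd,lrmsj] -> 6 lines: trax zcf stipd lrmsj wdz wan
Final line 6: wan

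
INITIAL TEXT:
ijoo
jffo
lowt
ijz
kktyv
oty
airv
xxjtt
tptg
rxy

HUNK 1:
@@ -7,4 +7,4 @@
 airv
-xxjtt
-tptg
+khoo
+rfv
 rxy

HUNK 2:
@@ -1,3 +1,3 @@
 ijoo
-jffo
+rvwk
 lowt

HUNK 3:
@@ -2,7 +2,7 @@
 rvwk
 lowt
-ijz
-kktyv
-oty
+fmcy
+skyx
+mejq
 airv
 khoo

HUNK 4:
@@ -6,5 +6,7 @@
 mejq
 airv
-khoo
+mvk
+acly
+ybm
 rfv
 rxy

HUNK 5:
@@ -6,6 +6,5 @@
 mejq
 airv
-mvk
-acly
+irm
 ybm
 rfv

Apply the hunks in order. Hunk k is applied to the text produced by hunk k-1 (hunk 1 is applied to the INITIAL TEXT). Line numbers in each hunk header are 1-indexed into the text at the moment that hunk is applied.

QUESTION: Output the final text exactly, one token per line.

Hunk 1: at line 7 remove [xxjtt,tptg] add [khoo,rfv] -> 10 lines: ijoo jffo lowt ijz kktyv oty airv khoo rfv rxy
Hunk 2: at line 1 remove [jffo] add [rvwk] -> 10 lines: ijoo rvwk lowt ijz kktyv oty airv khoo rfv rxy
Hunk 3: at line 2 remove [ijz,kktyv,oty] add [fmcy,skyx,mejq] -> 10 lines: ijoo rvwk lowt fmcy skyx mejq airv khoo rfv rxy
Hunk 4: at line 6 remove [khoo] add [mvk,acly,ybm] -> 12 lines: ijoo rvwk lowt fmcy skyx mejq airv mvk acly ybm rfv rxy
Hunk 5: at line 6 remove [mvk,acly] add [irm] -> 11 lines: ijoo rvwk lowt fmcy skyx mejq airv irm ybm rfv rxy

Answer: ijoo
rvwk
lowt
fmcy
skyx
mejq
airv
irm
ybm
rfv
rxy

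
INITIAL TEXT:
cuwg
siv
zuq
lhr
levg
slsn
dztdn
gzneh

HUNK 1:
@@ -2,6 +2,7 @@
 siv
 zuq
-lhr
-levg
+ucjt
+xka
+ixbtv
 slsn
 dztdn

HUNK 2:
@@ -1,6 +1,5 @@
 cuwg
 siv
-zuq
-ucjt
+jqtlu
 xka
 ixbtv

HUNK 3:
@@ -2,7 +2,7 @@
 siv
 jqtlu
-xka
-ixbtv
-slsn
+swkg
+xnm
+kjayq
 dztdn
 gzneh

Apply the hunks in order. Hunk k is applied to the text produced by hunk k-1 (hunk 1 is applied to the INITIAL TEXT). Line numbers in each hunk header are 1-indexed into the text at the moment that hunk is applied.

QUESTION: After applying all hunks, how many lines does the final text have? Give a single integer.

Hunk 1: at line 2 remove [lhr,levg] add [ucjt,xka,ixbtv] -> 9 lines: cuwg siv zuq ucjt xka ixbtv slsn dztdn gzneh
Hunk 2: at line 1 remove [zuq,ucjt] add [jqtlu] -> 8 lines: cuwg siv jqtlu xka ixbtv slsn dztdn gzneh
Hunk 3: at line 2 remove [xka,ixbtv,slsn] add [swkg,xnm,kjayq] -> 8 lines: cuwg siv jqtlu swkg xnm kjayq dztdn gzneh
Final line count: 8

Answer: 8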